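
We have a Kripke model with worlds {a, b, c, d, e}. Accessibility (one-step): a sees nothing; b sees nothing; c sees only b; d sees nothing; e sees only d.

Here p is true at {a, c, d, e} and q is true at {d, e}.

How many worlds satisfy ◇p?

1

a: no successors, so ◇p fails. ✗
b: no successors, so ◇p fails. ✗
c: successors {b}; p there: b:F. ✗
d: no successors, so ◇p fails. ✗
e: successors {d}; p there: d:T. ✓
Satisfying worlds: {e}.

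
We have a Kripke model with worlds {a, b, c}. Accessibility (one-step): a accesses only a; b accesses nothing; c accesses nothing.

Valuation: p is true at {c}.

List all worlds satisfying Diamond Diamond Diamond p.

∅

a: successors {a}; Diamond Diamond p there: a:F. ✗
b: no successors, so Diamond Diamond Diamond p fails. ✗
c: no successors, so Diamond Diamond Diamond p fails. ✗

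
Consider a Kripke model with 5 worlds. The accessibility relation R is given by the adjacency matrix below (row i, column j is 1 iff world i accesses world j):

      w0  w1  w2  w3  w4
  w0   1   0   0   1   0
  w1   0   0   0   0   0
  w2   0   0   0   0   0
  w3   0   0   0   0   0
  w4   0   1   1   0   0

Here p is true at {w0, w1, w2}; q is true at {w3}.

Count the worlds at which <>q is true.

w0: successors {w0, w3}; q there: w0:F, w3:T. ✓
w1: no successors, so <>q fails. ✗
w2: no successors, so <>q fails. ✗
w3: no successors, so <>q fails. ✗
w4: successors {w1, w2}; q there: w1:F, w2:F. ✗
Satisfying worlds: {w0}.

1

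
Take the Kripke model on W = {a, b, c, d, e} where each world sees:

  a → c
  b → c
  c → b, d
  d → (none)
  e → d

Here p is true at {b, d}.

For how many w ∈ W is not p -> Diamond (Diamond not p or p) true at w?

4

a: not p is T, Diamond (Diamond not p or p) is F. ✗
b: not p is F, Diamond (Diamond not p or p) is F. ✓
c: not p is T, Diamond (Diamond not p or p) is T. ✓
d: not p is F, Diamond (Diamond not p or p) is F. ✓
e: not p is T, Diamond (Diamond not p or p) is T. ✓
Satisfying worlds: {b, c, d, e}.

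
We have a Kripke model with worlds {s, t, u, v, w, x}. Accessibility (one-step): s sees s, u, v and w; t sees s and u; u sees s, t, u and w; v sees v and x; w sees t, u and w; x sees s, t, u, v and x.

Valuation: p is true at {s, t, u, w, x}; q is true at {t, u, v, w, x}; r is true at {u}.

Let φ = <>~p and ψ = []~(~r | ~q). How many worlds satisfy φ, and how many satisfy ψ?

3 and 0

For <>~p:
s: successors {s, u, v, w}; ~p there: s:F, u:F, v:T, w:F. ✓
t: successors {s, u}; ~p there: s:F, u:F. ✗
u: successors {s, t, u, w}; ~p there: s:F, t:F, u:F, w:F. ✗
v: successors {v, x}; ~p there: v:T, x:F. ✓
w: successors {t, u, w}; ~p there: t:F, u:F, w:F. ✗
x: successors {s, t, u, v, x}; ~p there: s:F, t:F, u:F, v:T, x:F. ✓
— 3 worlds.
For []~(~r | ~q):
s: successors {s, u, v, w}; ~(~r | ~q) there: s:F, u:T, v:F, w:F. ✗
t: successors {s, u}; ~(~r | ~q) there: s:F, u:T. ✗
u: successors {s, t, u, w}; ~(~r | ~q) there: s:F, t:F, u:T, w:F. ✗
v: successors {v, x}; ~(~r | ~q) there: v:F, x:F. ✗
w: successors {t, u, w}; ~(~r | ~q) there: t:F, u:T, w:F. ✗
x: successors {s, t, u, v, x}; ~(~r | ~q) there: s:F, t:F, u:T, v:F, x:F. ✗
— 0 worlds.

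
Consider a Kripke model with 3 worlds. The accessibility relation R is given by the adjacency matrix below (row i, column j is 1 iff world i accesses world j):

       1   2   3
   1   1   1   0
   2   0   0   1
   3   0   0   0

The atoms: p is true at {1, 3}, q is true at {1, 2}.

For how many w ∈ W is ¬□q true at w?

1

1: □q is T. ✗
2: □q is F. ✓
3: □q is T. ✗
Satisfying worlds: {2}.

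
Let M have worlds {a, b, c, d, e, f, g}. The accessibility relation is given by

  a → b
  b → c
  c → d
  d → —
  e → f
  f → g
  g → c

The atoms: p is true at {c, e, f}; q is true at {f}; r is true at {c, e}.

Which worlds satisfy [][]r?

{a, c, d, f}

a: successors {b}; []r there: b:T. ✓
b: successors {c}; []r there: c:F. ✗
c: successors {d}; []r there: d:T. ✓
d: no successors, so [][]r holds vacuously. ✓
e: successors {f}; []r there: f:F. ✗
f: successors {g}; []r there: g:T. ✓
g: successors {c}; []r there: c:F. ✗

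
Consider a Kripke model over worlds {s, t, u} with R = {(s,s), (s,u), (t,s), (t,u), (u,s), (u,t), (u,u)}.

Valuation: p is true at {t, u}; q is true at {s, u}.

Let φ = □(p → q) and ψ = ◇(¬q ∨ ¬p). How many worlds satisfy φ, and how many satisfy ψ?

2 and 3

For □(p → q):
s: successors {s, u}; p → q there: s:T, u:T. ✓
t: successors {s, u}; p → q there: s:T, u:T. ✓
u: successors {s, t, u}; p → q there: s:T, t:F, u:T. ✗
— 2 worlds.
For ◇(¬q ∨ ¬p):
s: successors {s, u}; ¬q ∨ ¬p there: s:T, u:F. ✓
t: successors {s, u}; ¬q ∨ ¬p there: s:T, u:F. ✓
u: successors {s, t, u}; ¬q ∨ ¬p there: s:T, t:T, u:F. ✓
— 3 worlds.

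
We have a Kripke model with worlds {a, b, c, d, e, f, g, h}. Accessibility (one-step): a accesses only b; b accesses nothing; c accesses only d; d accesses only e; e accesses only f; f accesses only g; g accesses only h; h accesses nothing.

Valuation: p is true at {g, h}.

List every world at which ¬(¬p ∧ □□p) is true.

{c, d, g, h}

a: ¬p ∧ □□p is T. ✗
b: ¬p ∧ □□p is T. ✗
c: ¬p ∧ □□p is F. ✓
d: ¬p ∧ □□p is F. ✓
e: ¬p ∧ □□p is T. ✗
f: ¬p ∧ □□p is T. ✗
g: ¬p ∧ □□p is F. ✓
h: ¬p ∧ □□p is F. ✓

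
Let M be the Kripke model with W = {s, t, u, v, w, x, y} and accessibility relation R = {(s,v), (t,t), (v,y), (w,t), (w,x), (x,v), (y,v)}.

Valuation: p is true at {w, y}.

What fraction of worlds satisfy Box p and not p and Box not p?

s: Box p is F, not p and Box not p is T. ✗
t: Box p is F, not p and Box not p is T. ✗
u: Box p is T, not p and Box not p is T. ✓
v: Box p is T, not p and Box not p is F. ✗
w: Box p is F, not p and Box not p is F. ✗
x: Box p is F, not p and Box not p is T. ✗
y: Box p is F, not p and Box not p is F. ✗
That's 1 of 7 worlds, so 1/7.

1/7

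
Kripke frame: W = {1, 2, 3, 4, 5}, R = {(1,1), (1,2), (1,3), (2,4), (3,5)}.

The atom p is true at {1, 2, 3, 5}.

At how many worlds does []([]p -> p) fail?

1: successors {1, 2, 3}; []p -> p there: 1:T, 2:T, 3:T. ✓
2: successors {4}; []p -> p there: 4:F. ✗
3: successors {5}; []p -> p there: 5:T. ✓
4: no successors, so []([]p -> p) holds vacuously. ✓
5: no successors, so []([]p -> p) holds vacuously. ✓
Satisfying worlds: {1, 3, 4, 5}.
So []([]p -> p) fails at the other 1 world.

1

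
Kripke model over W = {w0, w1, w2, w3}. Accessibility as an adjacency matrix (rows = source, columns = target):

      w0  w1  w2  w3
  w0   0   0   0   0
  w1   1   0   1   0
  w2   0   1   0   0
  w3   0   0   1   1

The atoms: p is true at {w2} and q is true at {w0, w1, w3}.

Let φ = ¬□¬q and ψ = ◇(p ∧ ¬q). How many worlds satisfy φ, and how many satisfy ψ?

3 and 2

For ¬□¬q:
w0: □¬q is T. ✗
w1: □¬q is F. ✓
w2: □¬q is F. ✓
w3: □¬q is F. ✓
— 3 worlds.
For ◇(p ∧ ¬q):
w0: no successors, so ◇(p ∧ ¬q) fails. ✗
w1: successors {w0, w2}; p ∧ ¬q there: w0:F, w2:T. ✓
w2: successors {w1}; p ∧ ¬q there: w1:F. ✗
w3: successors {w2, w3}; p ∧ ¬q there: w2:T, w3:F. ✓
— 2 worlds.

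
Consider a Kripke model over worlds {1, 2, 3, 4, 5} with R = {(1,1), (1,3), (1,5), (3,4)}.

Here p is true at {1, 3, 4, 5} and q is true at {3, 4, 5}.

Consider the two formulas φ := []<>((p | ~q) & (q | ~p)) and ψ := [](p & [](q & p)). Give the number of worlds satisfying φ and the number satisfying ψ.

For []<>((p | ~q) & (q | ~p)):
1: successors {1, 3, 5}; <>((p | ~q) & (q | ~p)) there: 1:T, 3:T, 5:F. ✗
2: no successors, so []<>((p | ~q) & (q | ~p)) holds vacuously. ✓
3: successors {4}; <>((p | ~q) & (q | ~p)) there: 4:F. ✗
4: no successors, so []<>((p | ~q) & (q | ~p)) holds vacuously. ✓
5: no successors, so []<>((p | ~q) & (q | ~p)) holds vacuously. ✓
— 3 worlds.
For [](p & [](q & p)):
1: successors {1, 3, 5}; p & [](q & p) there: 1:F, 3:T, 5:T. ✗
2: no successors, so [](p & [](q & p)) holds vacuously. ✓
3: successors {4}; p & [](q & p) there: 4:T. ✓
4: no successors, so [](p & [](q & p)) holds vacuously. ✓
5: no successors, so [](p & [](q & p)) holds vacuously. ✓
— 4 worlds.

3 and 4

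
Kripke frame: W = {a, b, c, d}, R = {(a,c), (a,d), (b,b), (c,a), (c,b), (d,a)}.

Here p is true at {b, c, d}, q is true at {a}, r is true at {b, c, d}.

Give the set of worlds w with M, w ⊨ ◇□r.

a: successors {c, d}; □r there: c:F, d:F. ✗
b: successors {b}; □r there: b:T. ✓
c: successors {a, b}; □r there: a:T, b:T. ✓
d: successors {a}; □r there: a:T. ✓

{b, c, d}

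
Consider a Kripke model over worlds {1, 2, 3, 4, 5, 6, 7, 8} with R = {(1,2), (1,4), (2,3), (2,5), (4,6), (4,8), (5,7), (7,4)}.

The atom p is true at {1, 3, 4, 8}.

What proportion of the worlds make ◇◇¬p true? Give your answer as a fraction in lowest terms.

3/8

1: successors {2, 4}; ◇¬p there: 2:T, 4:T. ✓
2: successors {3, 5}; ◇¬p there: 3:F, 5:T. ✓
3: no successors, so ◇◇¬p fails. ✗
4: successors {6, 8}; ◇¬p there: 6:F, 8:F. ✗
5: successors {7}; ◇¬p there: 7:F. ✗
6: no successors, so ◇◇¬p fails. ✗
7: successors {4}; ◇¬p there: 4:T. ✓
8: no successors, so ◇◇¬p fails. ✗
That's 3 of 8 worlds, so 3/8.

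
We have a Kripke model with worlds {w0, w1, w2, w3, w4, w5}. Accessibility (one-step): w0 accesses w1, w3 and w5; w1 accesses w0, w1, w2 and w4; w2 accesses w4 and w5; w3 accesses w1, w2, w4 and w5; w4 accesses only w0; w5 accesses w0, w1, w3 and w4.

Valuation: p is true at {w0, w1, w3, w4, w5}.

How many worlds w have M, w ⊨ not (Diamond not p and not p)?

6

w0: Diamond not p and not p is F. ✓
w1: Diamond not p and not p is F. ✓
w2: Diamond not p and not p is F. ✓
w3: Diamond not p and not p is F. ✓
w4: Diamond not p and not p is F. ✓
w5: Diamond not p and not p is F. ✓
Satisfying worlds: {w0, w1, w2, w3, w4, w5}.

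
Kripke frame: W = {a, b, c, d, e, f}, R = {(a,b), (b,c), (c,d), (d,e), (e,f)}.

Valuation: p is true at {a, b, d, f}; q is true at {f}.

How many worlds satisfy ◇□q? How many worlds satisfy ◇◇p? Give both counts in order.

2 and 2

For ◇□q:
a: successors {b}; □q there: b:F. ✗
b: successors {c}; □q there: c:F. ✗
c: successors {d}; □q there: d:F. ✗
d: successors {e}; □q there: e:T. ✓
e: successors {f}; □q there: f:T. ✓
f: no successors, so ◇□q fails. ✗
— 2 worlds.
For ◇◇p:
a: successors {b}; ◇p there: b:F. ✗
b: successors {c}; ◇p there: c:T. ✓
c: successors {d}; ◇p there: d:F. ✗
d: successors {e}; ◇p there: e:T. ✓
e: successors {f}; ◇p there: f:F. ✗
f: no successors, so ◇◇p fails. ✗
— 2 worlds.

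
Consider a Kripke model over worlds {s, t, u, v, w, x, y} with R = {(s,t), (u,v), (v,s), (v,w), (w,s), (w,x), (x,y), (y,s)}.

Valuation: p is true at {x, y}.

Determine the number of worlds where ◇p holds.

2

s: successors {t}; p there: t:F. ✗
t: no successors, so ◇p fails. ✗
u: successors {v}; p there: v:F. ✗
v: successors {s, w}; p there: s:F, w:F. ✗
w: successors {s, x}; p there: s:F, x:T. ✓
x: successors {y}; p there: y:T. ✓
y: successors {s}; p there: s:F. ✗
Satisfying worlds: {w, x}.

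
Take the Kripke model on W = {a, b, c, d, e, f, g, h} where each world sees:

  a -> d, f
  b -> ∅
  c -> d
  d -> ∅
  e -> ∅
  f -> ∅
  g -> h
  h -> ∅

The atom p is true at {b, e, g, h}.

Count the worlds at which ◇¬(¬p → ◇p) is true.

2

a: successors {d, f}; ¬(¬p → ◇p) there: d:T, f:T. ✓
b: no successors, so ◇¬(¬p → ◇p) fails. ✗
c: successors {d}; ¬(¬p → ◇p) there: d:T. ✓
d: no successors, so ◇¬(¬p → ◇p) fails. ✗
e: no successors, so ◇¬(¬p → ◇p) fails. ✗
f: no successors, so ◇¬(¬p → ◇p) fails. ✗
g: successors {h}; ¬(¬p → ◇p) there: h:F. ✗
h: no successors, so ◇¬(¬p → ◇p) fails. ✗
Satisfying worlds: {a, c}.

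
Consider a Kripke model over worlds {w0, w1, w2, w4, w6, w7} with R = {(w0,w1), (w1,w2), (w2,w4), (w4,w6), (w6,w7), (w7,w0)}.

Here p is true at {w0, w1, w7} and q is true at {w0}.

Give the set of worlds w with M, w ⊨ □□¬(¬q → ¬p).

w0: successors {w1}; □¬(¬q → ¬p) there: w1:F. ✗
w1: successors {w2}; □¬(¬q → ¬p) there: w2:F. ✗
w2: successors {w4}; □¬(¬q → ¬p) there: w4:F. ✗
w4: successors {w6}; □¬(¬q → ¬p) there: w6:T. ✓
w6: successors {w7}; □¬(¬q → ¬p) there: w7:F. ✗
w7: successors {w0}; □¬(¬q → ¬p) there: w0:T. ✓

{w4, w7}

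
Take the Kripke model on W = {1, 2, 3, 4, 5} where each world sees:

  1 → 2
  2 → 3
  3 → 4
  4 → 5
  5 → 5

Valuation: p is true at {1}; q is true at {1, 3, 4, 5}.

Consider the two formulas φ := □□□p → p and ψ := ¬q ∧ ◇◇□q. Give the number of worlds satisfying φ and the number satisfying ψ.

For □□□p → p:
1: □□□p is F, p is T. ✓
2: □□□p is F, p is F. ✓
3: □□□p is F, p is F. ✓
4: □□□p is F, p is F. ✓
5: □□□p is F, p is F. ✓
— 5 worlds.
For ¬q ∧ ◇◇□q:
1: ¬q is F, ◇◇□q is T. ✗
2: ¬q is T, ◇◇□q is T. ✓
3: ¬q is F, ◇◇□q is T. ✗
4: ¬q is F, ◇◇□q is T. ✗
5: ¬q is F, ◇◇□q is T. ✗
— 1 world.

5 and 1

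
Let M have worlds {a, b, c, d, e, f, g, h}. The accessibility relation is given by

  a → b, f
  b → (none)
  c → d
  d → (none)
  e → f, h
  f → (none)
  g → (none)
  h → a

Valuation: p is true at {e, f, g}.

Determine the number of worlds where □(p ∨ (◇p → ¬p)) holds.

a: successors {b, f}; p ∨ (◇p → ¬p) there: b:T, f:T. ✓
b: no successors, so □(p ∨ (◇p → ¬p)) holds vacuously. ✓
c: successors {d}; p ∨ (◇p → ¬p) there: d:T. ✓
d: no successors, so □(p ∨ (◇p → ¬p)) holds vacuously. ✓
e: successors {f, h}; p ∨ (◇p → ¬p) there: f:T, h:T. ✓
f: no successors, so □(p ∨ (◇p → ¬p)) holds vacuously. ✓
g: no successors, so □(p ∨ (◇p → ¬p)) holds vacuously. ✓
h: successors {a}; p ∨ (◇p → ¬p) there: a:T. ✓
Satisfying worlds: {a, b, c, d, e, f, g, h}.

8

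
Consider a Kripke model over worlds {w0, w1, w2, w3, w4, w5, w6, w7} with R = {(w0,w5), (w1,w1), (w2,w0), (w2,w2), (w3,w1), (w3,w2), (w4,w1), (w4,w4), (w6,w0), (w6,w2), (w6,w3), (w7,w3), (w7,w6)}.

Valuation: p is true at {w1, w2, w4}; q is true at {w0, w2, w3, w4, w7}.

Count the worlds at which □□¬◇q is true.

w0: successors {w5}; □¬◇q there: w5:T. ✓
w1: successors {w1}; □¬◇q there: w1:T. ✓
w2: successors {w0, w2}; □¬◇q there: w0:T, w2:F. ✗
w3: successors {w1, w2}; □¬◇q there: w1:T, w2:F. ✗
w4: successors {w1, w4}; □¬◇q there: w1:T, w4:F. ✗
w5: no successors, so □□¬◇q holds vacuously. ✓
w6: successors {w0, w2, w3}; □¬◇q there: w0:T, w2:F, w3:F. ✗
w7: successors {w3, w6}; □¬◇q there: w3:F, w6:F. ✗
Satisfying worlds: {w0, w1, w5}.

3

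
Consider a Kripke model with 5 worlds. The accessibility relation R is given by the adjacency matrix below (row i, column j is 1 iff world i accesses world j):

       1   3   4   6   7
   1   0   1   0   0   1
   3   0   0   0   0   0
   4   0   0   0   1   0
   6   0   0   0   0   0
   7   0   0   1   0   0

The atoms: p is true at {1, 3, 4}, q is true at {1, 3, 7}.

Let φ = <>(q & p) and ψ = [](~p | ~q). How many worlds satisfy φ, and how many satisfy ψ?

For <>(q & p):
1: successors {3, 7}; q & p there: 3:T, 7:F. ✓
3: no successors, so <>(q & p) fails. ✗
4: successors {6}; q & p there: 6:F. ✗
6: no successors, so <>(q & p) fails. ✗
7: successors {4}; q & p there: 4:F. ✗
— 1 world.
For [](~p | ~q):
1: successors {3, 7}; ~p | ~q there: 3:F, 7:T. ✗
3: no successors, so [](~p | ~q) holds vacuously. ✓
4: successors {6}; ~p | ~q there: 6:T. ✓
6: no successors, so [](~p | ~q) holds vacuously. ✓
7: successors {4}; ~p | ~q there: 4:T. ✓
— 4 worlds.

1 and 4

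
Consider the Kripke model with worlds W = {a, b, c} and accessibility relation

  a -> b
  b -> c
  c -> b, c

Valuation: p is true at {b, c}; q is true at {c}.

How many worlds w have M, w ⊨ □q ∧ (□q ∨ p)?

1

a: □q is F, □q ∨ p is F. ✗
b: □q is T, □q ∨ p is T. ✓
c: □q is F, □q ∨ p is T. ✗
Satisfying worlds: {b}.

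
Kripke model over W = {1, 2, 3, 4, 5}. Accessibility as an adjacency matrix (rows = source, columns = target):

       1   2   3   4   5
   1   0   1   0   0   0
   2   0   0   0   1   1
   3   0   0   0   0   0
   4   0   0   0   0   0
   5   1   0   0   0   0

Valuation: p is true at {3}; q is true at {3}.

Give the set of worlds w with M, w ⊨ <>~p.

1: successors {2}; ~p there: 2:T. ✓
2: successors {4, 5}; ~p there: 4:T, 5:T. ✓
3: no successors, so <>~p fails. ✗
4: no successors, so <>~p fails. ✗
5: successors {1}; ~p there: 1:T. ✓

{1, 2, 5}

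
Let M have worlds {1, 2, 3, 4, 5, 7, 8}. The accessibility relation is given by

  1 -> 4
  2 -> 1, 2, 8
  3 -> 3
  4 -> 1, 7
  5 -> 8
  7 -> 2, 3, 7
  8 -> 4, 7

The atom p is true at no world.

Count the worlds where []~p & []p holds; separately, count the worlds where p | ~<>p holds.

0 and 7

For []~p & []p:
1: []~p is T, []p is F. ✗
2: []~p is T, []p is F. ✗
3: []~p is T, []p is F. ✗
4: []~p is T, []p is F. ✗
5: []~p is T, []p is F. ✗
7: []~p is T, []p is F. ✗
8: []~p is T, []p is F. ✗
— 0 worlds.
For p | ~<>p:
1: p is F, ~<>p is T. ✓
2: p is F, ~<>p is T. ✓
3: p is F, ~<>p is T. ✓
4: p is F, ~<>p is T. ✓
5: p is F, ~<>p is T. ✓
7: p is F, ~<>p is T. ✓
8: p is F, ~<>p is T. ✓
— 7 worlds.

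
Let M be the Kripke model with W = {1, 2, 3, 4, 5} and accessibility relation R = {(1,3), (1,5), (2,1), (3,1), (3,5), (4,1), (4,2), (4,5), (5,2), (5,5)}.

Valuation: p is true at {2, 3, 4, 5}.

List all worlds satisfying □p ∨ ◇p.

1: □p is T, ◇p is T. ✓
2: □p is F, ◇p is F. ✗
3: □p is F, ◇p is T. ✓
4: □p is F, ◇p is T. ✓
5: □p is T, ◇p is T. ✓

{1, 3, 4, 5}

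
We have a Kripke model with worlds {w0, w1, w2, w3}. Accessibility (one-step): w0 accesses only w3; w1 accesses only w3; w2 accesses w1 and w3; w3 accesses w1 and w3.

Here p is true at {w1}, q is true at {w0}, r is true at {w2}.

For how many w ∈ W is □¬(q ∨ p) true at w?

2

w0: successors {w3}; ¬(q ∨ p) there: w3:T. ✓
w1: successors {w3}; ¬(q ∨ p) there: w3:T. ✓
w2: successors {w1, w3}; ¬(q ∨ p) there: w1:F, w3:T. ✗
w3: successors {w1, w3}; ¬(q ∨ p) there: w1:F, w3:T. ✗
Satisfying worlds: {w0, w1}.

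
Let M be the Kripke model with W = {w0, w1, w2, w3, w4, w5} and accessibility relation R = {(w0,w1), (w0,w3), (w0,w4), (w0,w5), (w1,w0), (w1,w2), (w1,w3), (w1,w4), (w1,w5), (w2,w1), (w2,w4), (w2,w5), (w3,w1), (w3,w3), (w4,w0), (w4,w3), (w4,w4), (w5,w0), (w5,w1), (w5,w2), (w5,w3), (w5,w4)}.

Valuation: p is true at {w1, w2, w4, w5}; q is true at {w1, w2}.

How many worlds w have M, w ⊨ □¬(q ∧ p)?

1

w0: successors {w1, w3, w4, w5}; ¬(q ∧ p) there: w1:F, w3:T, w4:T, w5:T. ✗
w1: successors {w0, w2, w3, w4, w5}; ¬(q ∧ p) there: w0:T, w2:F, w3:T, w4:T, w5:T. ✗
w2: successors {w1, w4, w5}; ¬(q ∧ p) there: w1:F, w4:T, w5:T. ✗
w3: successors {w1, w3}; ¬(q ∧ p) there: w1:F, w3:T. ✗
w4: successors {w0, w3, w4}; ¬(q ∧ p) there: w0:T, w3:T, w4:T. ✓
w5: successors {w0, w1, w2, w3, w4}; ¬(q ∧ p) there: w0:T, w1:F, w2:F, w3:T, w4:T. ✗
Satisfying worlds: {w4}.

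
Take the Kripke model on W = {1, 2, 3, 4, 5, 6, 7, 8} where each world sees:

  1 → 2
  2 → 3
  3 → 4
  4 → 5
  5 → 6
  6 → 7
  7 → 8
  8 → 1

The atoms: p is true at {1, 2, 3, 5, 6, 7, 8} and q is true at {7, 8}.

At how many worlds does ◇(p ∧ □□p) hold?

6

1: successors {2}; p ∧ □□p there: 2:F. ✗
2: successors {3}; p ∧ □□p there: 3:T. ✓
3: successors {4}; p ∧ □□p there: 4:F. ✗
4: successors {5}; p ∧ □□p there: 5:T. ✓
5: successors {6}; p ∧ □□p there: 6:T. ✓
6: successors {7}; p ∧ □□p there: 7:T. ✓
7: successors {8}; p ∧ □□p there: 8:T. ✓
8: successors {1}; p ∧ □□p there: 1:T. ✓
Satisfying worlds: {2, 4, 5, 6, 7, 8}.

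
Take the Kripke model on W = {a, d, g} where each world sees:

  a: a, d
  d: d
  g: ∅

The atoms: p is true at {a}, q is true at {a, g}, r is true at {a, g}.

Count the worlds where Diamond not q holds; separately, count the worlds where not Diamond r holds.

For Diamond not q:
a: successors {a, d}; not q there: a:F, d:T. ✓
d: successors {d}; not q there: d:T. ✓
g: no successors, so Diamond not q fails. ✗
— 2 worlds.
For not Diamond r:
a: Diamond r is T. ✗
d: Diamond r is F. ✓
g: Diamond r is F. ✓
— 2 worlds.

2 and 2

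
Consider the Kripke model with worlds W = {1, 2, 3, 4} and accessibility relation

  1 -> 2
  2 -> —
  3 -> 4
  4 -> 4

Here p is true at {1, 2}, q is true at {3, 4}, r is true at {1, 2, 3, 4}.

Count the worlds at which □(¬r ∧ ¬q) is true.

1

1: successors {2}; ¬r ∧ ¬q there: 2:F. ✗
2: no successors, so □(¬r ∧ ¬q) holds vacuously. ✓
3: successors {4}; ¬r ∧ ¬q there: 4:F. ✗
4: successors {4}; ¬r ∧ ¬q there: 4:F. ✗
Satisfying worlds: {2}.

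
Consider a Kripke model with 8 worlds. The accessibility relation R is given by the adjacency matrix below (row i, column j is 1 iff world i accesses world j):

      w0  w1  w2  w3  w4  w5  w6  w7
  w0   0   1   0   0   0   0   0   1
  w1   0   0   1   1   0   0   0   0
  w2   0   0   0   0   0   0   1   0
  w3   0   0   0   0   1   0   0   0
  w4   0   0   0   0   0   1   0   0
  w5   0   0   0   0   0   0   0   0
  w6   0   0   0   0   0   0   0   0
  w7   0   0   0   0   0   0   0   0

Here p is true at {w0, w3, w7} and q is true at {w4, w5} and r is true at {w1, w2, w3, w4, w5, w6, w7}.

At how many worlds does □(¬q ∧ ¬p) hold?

4

w0: successors {w1, w7}; ¬q ∧ ¬p there: w1:T, w7:F. ✗
w1: successors {w2, w3}; ¬q ∧ ¬p there: w2:T, w3:F. ✗
w2: successors {w6}; ¬q ∧ ¬p there: w6:T. ✓
w3: successors {w4}; ¬q ∧ ¬p there: w4:F. ✗
w4: successors {w5}; ¬q ∧ ¬p there: w5:F. ✗
w5: no successors, so □(¬q ∧ ¬p) holds vacuously. ✓
w6: no successors, so □(¬q ∧ ¬p) holds vacuously. ✓
w7: no successors, so □(¬q ∧ ¬p) holds vacuously. ✓
Satisfying worlds: {w2, w5, w6, w7}.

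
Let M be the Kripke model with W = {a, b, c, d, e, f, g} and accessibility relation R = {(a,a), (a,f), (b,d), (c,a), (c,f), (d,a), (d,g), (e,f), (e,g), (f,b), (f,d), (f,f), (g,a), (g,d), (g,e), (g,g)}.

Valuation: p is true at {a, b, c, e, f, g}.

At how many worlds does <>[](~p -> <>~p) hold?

a: successors {a, f}; [](~p -> <>~p) there: a:T, f:F. ✓
b: successors {d}; [](~p -> <>~p) there: d:T. ✓
c: successors {a, f}; [](~p -> <>~p) there: a:T, f:F. ✓
d: successors {a, g}; [](~p -> <>~p) there: a:T, g:F. ✓
e: successors {f, g}; [](~p -> <>~p) there: f:F, g:F. ✗
f: successors {b, d, f}; [](~p -> <>~p) there: b:F, d:T, f:F. ✓
g: successors {a, d, e, g}; [](~p -> <>~p) there: a:T, d:T, e:T, g:F. ✓
Satisfying worlds: {a, b, c, d, f, g}.

6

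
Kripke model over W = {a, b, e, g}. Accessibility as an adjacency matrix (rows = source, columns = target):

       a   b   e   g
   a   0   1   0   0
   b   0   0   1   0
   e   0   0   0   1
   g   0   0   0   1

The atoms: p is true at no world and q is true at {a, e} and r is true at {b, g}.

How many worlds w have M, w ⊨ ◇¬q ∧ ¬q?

a: ◇¬q is T, ¬q is F. ✗
b: ◇¬q is F, ¬q is T. ✗
e: ◇¬q is T, ¬q is F. ✗
g: ◇¬q is T, ¬q is T. ✓
Satisfying worlds: {g}.

1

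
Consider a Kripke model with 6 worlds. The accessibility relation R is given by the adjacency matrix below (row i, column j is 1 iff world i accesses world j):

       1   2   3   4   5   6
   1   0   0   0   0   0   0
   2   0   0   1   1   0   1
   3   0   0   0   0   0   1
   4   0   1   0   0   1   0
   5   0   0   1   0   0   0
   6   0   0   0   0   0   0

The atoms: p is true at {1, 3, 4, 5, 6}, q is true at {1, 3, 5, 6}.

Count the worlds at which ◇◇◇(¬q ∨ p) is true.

2

1: no successors, so ◇◇◇(¬q ∨ p) fails. ✗
2: successors {3, 4, 6}; ◇◇(¬q ∨ p) there: 3:F, 4:T, 6:F. ✓
3: successors {6}; ◇◇(¬q ∨ p) there: 6:F. ✗
4: successors {2, 5}; ◇◇(¬q ∨ p) there: 2:T, 5:T. ✓
5: successors {3}; ◇◇(¬q ∨ p) there: 3:F. ✗
6: no successors, so ◇◇◇(¬q ∨ p) fails. ✗
Satisfying worlds: {2, 4}.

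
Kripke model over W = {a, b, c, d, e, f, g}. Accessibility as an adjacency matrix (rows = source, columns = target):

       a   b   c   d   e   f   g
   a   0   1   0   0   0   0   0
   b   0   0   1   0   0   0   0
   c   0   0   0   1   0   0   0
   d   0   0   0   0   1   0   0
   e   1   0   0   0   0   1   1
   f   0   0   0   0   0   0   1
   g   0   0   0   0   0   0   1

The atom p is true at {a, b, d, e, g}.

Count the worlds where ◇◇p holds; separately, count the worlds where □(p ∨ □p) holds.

6 and 7

For ◇◇p:
a: successors {b}; ◇p there: b:F. ✗
b: successors {c}; ◇p there: c:T. ✓
c: successors {d}; ◇p there: d:T. ✓
d: successors {e}; ◇p there: e:T. ✓
e: successors {a, f, g}; ◇p there: a:T, f:T, g:T. ✓
f: successors {g}; ◇p there: g:T. ✓
g: successors {g}; ◇p there: g:T. ✓
— 6 worlds.
For □(p ∨ □p):
a: successors {b}; p ∨ □p there: b:T. ✓
b: successors {c}; p ∨ □p there: c:T. ✓
c: successors {d}; p ∨ □p there: d:T. ✓
d: successors {e}; p ∨ □p there: e:T. ✓
e: successors {a, f, g}; p ∨ □p there: a:T, f:T, g:T. ✓
f: successors {g}; p ∨ □p there: g:T. ✓
g: successors {g}; p ∨ □p there: g:T. ✓
— 7 worlds.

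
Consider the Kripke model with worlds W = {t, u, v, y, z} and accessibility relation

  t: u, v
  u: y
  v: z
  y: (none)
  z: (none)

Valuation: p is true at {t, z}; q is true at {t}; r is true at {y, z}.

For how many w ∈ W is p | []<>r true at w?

t: p is T, []<>r is T. ✓
u: p is F, []<>r is F. ✗
v: p is F, []<>r is F. ✗
y: p is F, []<>r is T. ✓
z: p is T, []<>r is T. ✓
Satisfying worlds: {t, y, z}.

3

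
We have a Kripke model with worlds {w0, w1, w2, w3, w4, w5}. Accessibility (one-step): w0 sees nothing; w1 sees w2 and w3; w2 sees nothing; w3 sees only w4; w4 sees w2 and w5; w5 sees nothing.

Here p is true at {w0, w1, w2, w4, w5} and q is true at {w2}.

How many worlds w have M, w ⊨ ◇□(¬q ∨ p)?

3

w0: no successors, so ◇□(¬q ∨ p) fails. ✗
w1: successors {w2, w3}; □(¬q ∨ p) there: w2:T, w3:T. ✓
w2: no successors, so ◇□(¬q ∨ p) fails. ✗
w3: successors {w4}; □(¬q ∨ p) there: w4:T. ✓
w4: successors {w2, w5}; □(¬q ∨ p) there: w2:T, w5:T. ✓
w5: no successors, so ◇□(¬q ∨ p) fails. ✗
Satisfying worlds: {w1, w3, w4}.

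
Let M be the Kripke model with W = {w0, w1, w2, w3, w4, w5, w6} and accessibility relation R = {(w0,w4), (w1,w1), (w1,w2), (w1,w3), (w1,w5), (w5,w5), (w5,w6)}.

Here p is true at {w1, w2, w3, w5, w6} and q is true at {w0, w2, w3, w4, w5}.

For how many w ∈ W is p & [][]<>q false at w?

w0: p is F, [][]<>q is T. ✗
w1: p is T, [][]<>q is F. ✗
w2: p is T, [][]<>q is T. ✓
w3: p is T, [][]<>q is T. ✓
w4: p is F, [][]<>q is T. ✗
w5: p is T, [][]<>q is F. ✗
w6: p is T, [][]<>q is T. ✓
Satisfying worlds: {w2, w3, w6}.
So p & [][]<>q fails at the other 4 worlds.

4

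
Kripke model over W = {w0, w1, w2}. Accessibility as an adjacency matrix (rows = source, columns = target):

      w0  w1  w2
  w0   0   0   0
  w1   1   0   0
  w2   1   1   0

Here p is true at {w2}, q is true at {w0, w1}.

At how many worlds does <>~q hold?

w0: no successors, so <>~q fails. ✗
w1: successors {w0}; ~q there: w0:F. ✗
w2: successors {w0, w1}; ~q there: w0:F, w1:F. ✗
Satisfying worlds: ∅.

0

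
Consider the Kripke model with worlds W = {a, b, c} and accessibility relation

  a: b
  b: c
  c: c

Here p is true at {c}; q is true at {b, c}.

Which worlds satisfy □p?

{b, c}

a: successors {b}; p there: b:F. ✗
b: successors {c}; p there: c:T. ✓
c: successors {c}; p there: c:T. ✓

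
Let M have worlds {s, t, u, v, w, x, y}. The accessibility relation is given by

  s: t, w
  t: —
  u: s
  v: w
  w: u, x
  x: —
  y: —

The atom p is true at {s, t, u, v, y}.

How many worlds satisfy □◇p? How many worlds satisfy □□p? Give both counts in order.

For □◇p:
s: successors {t, w}; ◇p there: t:F, w:T. ✗
t: no successors, so □◇p holds vacuously. ✓
u: successors {s}; ◇p there: s:T. ✓
v: successors {w}; ◇p there: w:T. ✓
w: successors {u, x}; ◇p there: u:T, x:F. ✗
x: no successors, so □◇p holds vacuously. ✓
y: no successors, so □◇p holds vacuously. ✓
— 5 worlds.
For □□p:
s: successors {t, w}; □p there: t:T, w:F. ✗
t: no successors, so □□p holds vacuously. ✓
u: successors {s}; □p there: s:F. ✗
v: successors {w}; □p there: w:F. ✗
w: successors {u, x}; □p there: u:T, x:T. ✓
x: no successors, so □□p holds vacuously. ✓
y: no successors, so □□p holds vacuously. ✓
— 4 worlds.

5 and 4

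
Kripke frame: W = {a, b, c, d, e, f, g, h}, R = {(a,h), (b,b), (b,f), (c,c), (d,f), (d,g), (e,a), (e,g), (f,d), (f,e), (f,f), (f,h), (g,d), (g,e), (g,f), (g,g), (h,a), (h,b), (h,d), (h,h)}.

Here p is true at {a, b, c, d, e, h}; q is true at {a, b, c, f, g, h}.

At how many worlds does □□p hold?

2

a: successors {h}; □p there: h:T. ✓
b: successors {b, f}; □p there: b:F, f:F. ✗
c: successors {c}; □p there: c:T. ✓
d: successors {f, g}; □p there: f:F, g:F. ✗
e: successors {a, g}; □p there: a:T, g:F. ✗
f: successors {d, e, f, h}; □p there: d:F, e:F, f:F, h:T. ✗
g: successors {d, e, f, g}; □p there: d:F, e:F, f:F, g:F. ✗
h: successors {a, b, d, h}; □p there: a:T, b:F, d:F, h:T. ✗
Satisfying worlds: {a, c}.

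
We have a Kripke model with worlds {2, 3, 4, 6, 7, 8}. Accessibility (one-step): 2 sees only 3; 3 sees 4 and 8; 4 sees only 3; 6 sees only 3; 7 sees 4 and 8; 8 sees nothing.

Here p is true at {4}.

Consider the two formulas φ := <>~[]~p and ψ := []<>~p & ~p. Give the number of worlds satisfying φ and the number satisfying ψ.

3 and 3

For <>~[]~p:
2: successors {3}; ~[]~p there: 3:T. ✓
3: successors {4, 8}; ~[]~p there: 4:F, 8:F. ✗
4: successors {3}; ~[]~p there: 3:T. ✓
6: successors {3}; ~[]~p there: 3:T. ✓
7: successors {4, 8}; ~[]~p there: 4:F, 8:F. ✗
8: no successors, so <>~[]~p fails. ✗
— 3 worlds.
For []<>~p & ~p:
2: []<>~p is T, ~p is T. ✓
3: []<>~p is F, ~p is T. ✗
4: []<>~p is T, ~p is F. ✗
6: []<>~p is T, ~p is T. ✓
7: []<>~p is F, ~p is T. ✗
8: []<>~p is T, ~p is T. ✓
— 3 worlds.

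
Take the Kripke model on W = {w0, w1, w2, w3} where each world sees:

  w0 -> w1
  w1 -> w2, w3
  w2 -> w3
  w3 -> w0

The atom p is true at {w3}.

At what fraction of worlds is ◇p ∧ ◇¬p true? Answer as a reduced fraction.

w0: ◇p is F, ◇¬p is T. ✗
w1: ◇p is T, ◇¬p is T. ✓
w2: ◇p is T, ◇¬p is F. ✗
w3: ◇p is F, ◇¬p is T. ✗
That's 1 of 4 worlds, so 1/4.

1/4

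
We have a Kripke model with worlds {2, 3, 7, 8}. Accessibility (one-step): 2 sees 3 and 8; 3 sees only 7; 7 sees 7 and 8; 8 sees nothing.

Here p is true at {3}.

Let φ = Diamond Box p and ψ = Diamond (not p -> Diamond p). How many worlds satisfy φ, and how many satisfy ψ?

2 and 1

For Diamond Box p:
2: successors {3, 8}; Box p there: 3:F, 8:T. ✓
3: successors {7}; Box p there: 7:F. ✗
7: successors {7, 8}; Box p there: 7:F, 8:T. ✓
8: no successors, so Diamond Box p fails. ✗
— 2 worlds.
For Diamond (not p -> Diamond p):
2: successors {3, 8}; not p -> Diamond p there: 3:T, 8:F. ✓
3: successors {7}; not p -> Diamond p there: 7:F. ✗
7: successors {7, 8}; not p -> Diamond p there: 7:F, 8:F. ✗
8: no successors, so Diamond (not p -> Diamond p) fails. ✗
— 1 world.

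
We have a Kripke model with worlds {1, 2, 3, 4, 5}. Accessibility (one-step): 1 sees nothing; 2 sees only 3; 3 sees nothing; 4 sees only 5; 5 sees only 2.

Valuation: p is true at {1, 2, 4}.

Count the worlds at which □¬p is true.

4

1: no successors, so □¬p holds vacuously. ✓
2: successors {3}; ¬p there: 3:T. ✓
3: no successors, so □¬p holds vacuously. ✓
4: successors {5}; ¬p there: 5:T. ✓
5: successors {2}; ¬p there: 2:F. ✗
Satisfying worlds: {1, 2, 3, 4}.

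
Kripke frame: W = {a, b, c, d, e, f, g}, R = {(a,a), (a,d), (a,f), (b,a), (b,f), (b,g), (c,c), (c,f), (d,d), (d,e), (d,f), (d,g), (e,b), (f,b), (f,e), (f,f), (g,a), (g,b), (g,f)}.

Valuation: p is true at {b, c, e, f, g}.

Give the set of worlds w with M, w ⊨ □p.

a: successors {a, d, f}; p there: a:F, d:F, f:T. ✗
b: successors {a, f, g}; p there: a:F, f:T, g:T. ✗
c: successors {c, f}; p there: c:T, f:T. ✓
d: successors {d, e, f, g}; p there: d:F, e:T, f:T, g:T. ✗
e: successors {b}; p there: b:T. ✓
f: successors {b, e, f}; p there: b:T, e:T, f:T. ✓
g: successors {a, b, f}; p there: a:F, b:T, f:T. ✗

{c, e, f}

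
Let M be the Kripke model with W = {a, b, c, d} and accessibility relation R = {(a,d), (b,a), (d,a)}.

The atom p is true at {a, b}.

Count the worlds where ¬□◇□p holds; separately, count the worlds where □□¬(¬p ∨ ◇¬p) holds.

For ¬□◇□p:
a: □◇□p is F. ✓
b: □◇□p is T. ✗
c: □◇□p is T. ✗
d: □◇□p is T. ✗
— 1 world.
For □□¬(¬p ∨ ◇¬p):
a: successors {d}; □¬(¬p ∨ ◇¬p) there: d:F. ✗
b: successors {a}; □¬(¬p ∨ ◇¬p) there: a:F. ✗
c: no successors, so □□¬(¬p ∨ ◇¬p) holds vacuously. ✓
d: successors {a}; □¬(¬p ∨ ◇¬p) there: a:F. ✗
— 1 world.

1 and 1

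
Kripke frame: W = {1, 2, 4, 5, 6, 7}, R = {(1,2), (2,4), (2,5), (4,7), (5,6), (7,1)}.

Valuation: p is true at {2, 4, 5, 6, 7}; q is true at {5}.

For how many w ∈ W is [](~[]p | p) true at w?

1: successors {2}; ~[]p | p there: 2:T. ✓
2: successors {4, 5}; ~[]p | p there: 4:T, 5:T. ✓
4: successors {7}; ~[]p | p there: 7:T. ✓
5: successors {6}; ~[]p | p there: 6:T. ✓
6: no successors, so [](~[]p | p) holds vacuously. ✓
7: successors {1}; ~[]p | p there: 1:F. ✗
Satisfying worlds: {1, 2, 4, 5, 6}.

5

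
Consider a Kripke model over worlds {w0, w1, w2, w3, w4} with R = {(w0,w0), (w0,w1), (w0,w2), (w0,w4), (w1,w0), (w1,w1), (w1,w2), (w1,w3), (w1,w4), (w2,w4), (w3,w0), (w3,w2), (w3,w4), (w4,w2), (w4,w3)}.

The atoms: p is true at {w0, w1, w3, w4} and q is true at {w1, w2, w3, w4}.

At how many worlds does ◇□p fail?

w0: successors {w0, w1, w2, w4}; □p there: w0:F, w1:F, w2:T, w4:F. ✓
w1: successors {w0, w1, w2, w3, w4}; □p there: w0:F, w1:F, w2:T, w3:F, w4:F. ✓
w2: successors {w4}; □p there: w4:F. ✗
w3: successors {w0, w2, w4}; □p there: w0:F, w2:T, w4:F. ✓
w4: successors {w2, w3}; □p there: w2:T, w3:F. ✓
Satisfying worlds: {w0, w1, w3, w4}.
So ◇□p fails at the other 1 world.

1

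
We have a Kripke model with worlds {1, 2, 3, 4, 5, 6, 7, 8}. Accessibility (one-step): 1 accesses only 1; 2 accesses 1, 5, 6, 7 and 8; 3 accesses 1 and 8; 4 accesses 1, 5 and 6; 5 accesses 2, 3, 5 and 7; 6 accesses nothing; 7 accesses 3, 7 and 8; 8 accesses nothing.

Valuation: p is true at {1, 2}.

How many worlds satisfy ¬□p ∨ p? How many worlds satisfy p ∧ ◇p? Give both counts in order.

For ¬□p ∨ p:
1: ¬□p is F, p is T. ✓
2: ¬□p is T, p is T. ✓
3: ¬□p is T, p is F. ✓
4: ¬□p is T, p is F. ✓
5: ¬□p is T, p is F. ✓
6: ¬□p is F, p is F. ✗
7: ¬□p is T, p is F. ✓
8: ¬□p is F, p is F. ✗
— 6 worlds.
For p ∧ ◇p:
1: p is T, ◇p is T. ✓
2: p is T, ◇p is T. ✓
3: p is F, ◇p is T. ✗
4: p is F, ◇p is T. ✗
5: p is F, ◇p is T. ✗
6: p is F, ◇p is F. ✗
7: p is F, ◇p is F. ✗
8: p is F, ◇p is F. ✗
— 2 worlds.

6 and 2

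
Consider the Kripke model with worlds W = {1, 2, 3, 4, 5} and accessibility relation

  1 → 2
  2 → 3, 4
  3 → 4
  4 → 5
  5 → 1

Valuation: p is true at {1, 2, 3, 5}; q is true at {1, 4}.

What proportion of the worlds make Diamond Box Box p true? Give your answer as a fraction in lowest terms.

1: successors {2}; Box Box p there: 2:F. ✗
2: successors {3, 4}; Box Box p there: 3:T, 4:T. ✓
3: successors {4}; Box Box p there: 4:T. ✓
4: successors {5}; Box Box p there: 5:T. ✓
5: successors {1}; Box Box p there: 1:F. ✗
That's 3 of 5 worlds, so 3/5.

3/5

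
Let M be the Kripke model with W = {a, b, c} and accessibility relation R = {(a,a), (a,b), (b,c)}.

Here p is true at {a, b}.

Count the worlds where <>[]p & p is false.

1

a: <>[]p is T, p is T. ✓
b: <>[]p is T, p is T. ✓
c: <>[]p is F, p is F. ✗
Satisfying worlds: {a, b}.
So <>[]p & p fails at the other 1 world.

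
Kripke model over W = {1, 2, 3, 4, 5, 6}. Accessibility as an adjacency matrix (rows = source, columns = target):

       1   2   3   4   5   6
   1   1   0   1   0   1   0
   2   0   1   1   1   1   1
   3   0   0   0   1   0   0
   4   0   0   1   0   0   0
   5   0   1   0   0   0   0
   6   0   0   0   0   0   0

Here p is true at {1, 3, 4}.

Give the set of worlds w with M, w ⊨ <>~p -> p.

1: <>~p is T, p is T. ✓
2: <>~p is T, p is F. ✗
3: <>~p is F, p is T. ✓
4: <>~p is F, p is T. ✓
5: <>~p is T, p is F. ✗
6: <>~p is F, p is F. ✓

{1, 3, 4, 6}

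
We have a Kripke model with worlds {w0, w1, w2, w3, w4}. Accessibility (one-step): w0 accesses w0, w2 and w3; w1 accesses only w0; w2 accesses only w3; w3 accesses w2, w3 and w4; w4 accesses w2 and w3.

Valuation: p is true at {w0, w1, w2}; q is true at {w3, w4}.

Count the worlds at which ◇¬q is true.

w0: successors {w0, w2, w3}; ¬q there: w0:T, w2:T, w3:F. ✓
w1: successors {w0}; ¬q there: w0:T. ✓
w2: successors {w3}; ¬q there: w3:F. ✗
w3: successors {w2, w3, w4}; ¬q there: w2:T, w3:F, w4:F. ✓
w4: successors {w2, w3}; ¬q there: w2:T, w3:F. ✓
Satisfying worlds: {w0, w1, w3, w4}.

4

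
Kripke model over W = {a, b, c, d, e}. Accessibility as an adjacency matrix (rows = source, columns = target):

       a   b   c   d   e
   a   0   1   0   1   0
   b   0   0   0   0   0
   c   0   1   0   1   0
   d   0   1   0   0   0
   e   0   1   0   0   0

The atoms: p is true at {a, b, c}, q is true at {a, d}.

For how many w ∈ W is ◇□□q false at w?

a: successors {b, d}; □□q there: b:T, d:T. ✓
b: no successors, so ◇□□q fails. ✗
c: successors {b, d}; □□q there: b:T, d:T. ✓
d: successors {b}; □□q there: b:T. ✓
e: successors {b}; □□q there: b:T. ✓
Satisfying worlds: {a, c, d, e}.
So ◇□□q fails at the other 1 world.

1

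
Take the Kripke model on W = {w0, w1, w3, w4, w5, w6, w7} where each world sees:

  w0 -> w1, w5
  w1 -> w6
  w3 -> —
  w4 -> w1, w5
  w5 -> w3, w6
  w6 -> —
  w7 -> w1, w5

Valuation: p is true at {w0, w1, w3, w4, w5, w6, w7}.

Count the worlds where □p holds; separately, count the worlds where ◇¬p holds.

7 and 0

For □p:
w0: successors {w1, w5}; p there: w1:T, w5:T. ✓
w1: successors {w6}; p there: w6:T. ✓
w3: no successors, so □p holds vacuously. ✓
w4: successors {w1, w5}; p there: w1:T, w5:T. ✓
w5: successors {w3, w6}; p there: w3:T, w6:T. ✓
w6: no successors, so □p holds vacuously. ✓
w7: successors {w1, w5}; p there: w1:T, w5:T. ✓
— 7 worlds.
For ◇¬p:
w0: successors {w1, w5}; ¬p there: w1:F, w5:F. ✗
w1: successors {w6}; ¬p there: w6:F. ✗
w3: no successors, so ◇¬p fails. ✗
w4: successors {w1, w5}; ¬p there: w1:F, w5:F. ✗
w5: successors {w3, w6}; ¬p there: w3:F, w6:F. ✗
w6: no successors, so ◇¬p fails. ✗
w7: successors {w1, w5}; ¬p there: w1:F, w5:F. ✗
— 0 worlds.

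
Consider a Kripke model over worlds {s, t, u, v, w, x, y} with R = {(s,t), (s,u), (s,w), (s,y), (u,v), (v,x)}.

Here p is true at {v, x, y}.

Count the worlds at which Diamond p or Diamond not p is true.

s: Diamond p is T, Diamond not p is T. ✓
t: Diamond p is F, Diamond not p is F. ✗
u: Diamond p is T, Diamond not p is F. ✓
v: Diamond p is T, Diamond not p is F. ✓
w: Diamond p is F, Diamond not p is F. ✗
x: Diamond p is F, Diamond not p is F. ✗
y: Diamond p is F, Diamond not p is F. ✗
Satisfying worlds: {s, u, v}.

3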